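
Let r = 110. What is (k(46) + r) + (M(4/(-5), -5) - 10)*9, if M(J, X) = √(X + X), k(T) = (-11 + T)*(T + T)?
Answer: 3240 + 9*I*√10 ≈ 3240.0 + 28.461*I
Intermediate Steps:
k(T) = 2*T*(-11 + T) (k(T) = (-11 + T)*(2*T) = 2*T*(-11 + T))
M(J, X) = √2*√X (M(J, X) = √(2*X) = √2*√X)
(k(46) + r) + (M(4/(-5), -5) - 10)*9 = (2*46*(-11 + 46) + 110) + (√2*√(-5) - 10)*9 = (2*46*35 + 110) + (√2*(I*√5) - 10)*9 = (3220 + 110) + (I*√10 - 10)*9 = 3330 + (-10 + I*√10)*9 = 3330 + (-90 + 9*I*√10) = 3240 + 9*I*√10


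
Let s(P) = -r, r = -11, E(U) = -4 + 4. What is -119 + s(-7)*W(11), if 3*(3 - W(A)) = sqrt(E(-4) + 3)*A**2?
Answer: -86 - 1331*sqrt(3)/3 ≈ -854.45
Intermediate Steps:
E(U) = 0
s(P) = 11 (s(P) = -1*(-11) = 11)
W(A) = 3 - sqrt(3)*A**2/3 (W(A) = 3 - sqrt(0 + 3)*A**2/3 = 3 - sqrt(3)*A**2/3)
-119 + s(-7)*W(11) = -119 + 11*(3 - 1/3*sqrt(3)*11**2) = -119 + 11*(3 - 1/3*sqrt(3)*121) = -119 + 11*(3 - 121*sqrt(3)/3) = -119 + (33 - 1331*sqrt(3)/3) = -86 - 1331*sqrt(3)/3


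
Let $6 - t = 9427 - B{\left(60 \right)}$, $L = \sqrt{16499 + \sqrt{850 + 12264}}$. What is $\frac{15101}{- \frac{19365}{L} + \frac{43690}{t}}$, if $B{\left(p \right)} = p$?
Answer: $\frac{15101}{- \frac{43690}{9361} - \frac{19365}{\sqrt{16499 + \sqrt{13114}}}} \approx -97.484$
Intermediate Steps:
$L = \sqrt{16499 + \sqrt{13114}} \approx 128.89$
$t = -9361$ ($t = 6 - \left(9427 - 60\right) = 6 - 9367 = -9361$)
$\frac{15101}{- \frac{19365}{L} + \frac{43690}{t}} = \frac{15101}{- \frac{19365}{\sqrt{16499 + \sqrt{13114}}} + \frac{43690}{-9361}} = \frac{15101}{- \frac{19365}{\sqrt{16499 + \sqrt{13114}}} + 43690 \left(- \frac{1}{9361}\right)} = \frac{15101}{- \frac{19365}{\sqrt{16499 + \sqrt{13114}}} - \frac{43690}{9361}} = \frac{15101}{- \frac{43690}{9361} - \frac{19365}{\sqrt{16499 + \sqrt{13114}}}}$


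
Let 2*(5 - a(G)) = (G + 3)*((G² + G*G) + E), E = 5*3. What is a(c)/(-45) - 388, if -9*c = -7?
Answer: -12709664/32805 ≈ -387.43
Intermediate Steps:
c = 7/9 (c = -⅑*(-7) = 7/9 ≈ 0.77778)
E = 15
a(G) = 5 - (3 + G)*(15 + 2*G²)/2 (a(G) = 5 - (G + 3)*((G² + G*G) + 15)/2 = 5 - (3 + G)*((G² + G²) + 15)/2 = 5 - (3 + G)*(2*G² + 15)/2 = 5 - (3 + G)*(15 + 2*G²)/2)
a(c)/(-45) - 388 = (-35/2 - (7/9)³ - 3*(7/9)² - 15/2*7/9)/(-45) - 388 = (-35/2 - 1*343/729 - 3*49/81 - 35/6)*(-1/45) - 388 = (-35/2 - 343/729 - 49/27 - 35/6)*(-1/45) - 388 = -18676/729*(-1/45) - 388 = 18676/32805 - 388 = -12709664/32805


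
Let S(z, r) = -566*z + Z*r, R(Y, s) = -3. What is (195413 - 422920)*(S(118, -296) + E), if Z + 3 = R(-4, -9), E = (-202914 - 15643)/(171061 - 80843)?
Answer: 1334435750155711/90218 ≈ 1.4791e+10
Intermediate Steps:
E = -218557/90218 ≈ -2.4225
Z = -6 (Z = -3 - 3 = -6)
S(z, r) = -566*z - 6*r
(195413 - 422920)*(S(118, -296) + E) = (195413 - 422920)*((-566*118 - 6*(-296)) - 218557/90218) = -227507*((-66788 + 1776) - 218557/90218) = -227507*(-65012 - 218557/90218) = -227507*(-5865471173/90218) = 1334435750155711/90218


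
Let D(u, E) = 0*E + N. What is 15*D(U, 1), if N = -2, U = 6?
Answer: -30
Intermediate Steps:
D(u, E) = -2 (D(u, E) = 0*E - 2 = 0 - 2 = -2)
15*D(U, 1) = 15*(-2) = -30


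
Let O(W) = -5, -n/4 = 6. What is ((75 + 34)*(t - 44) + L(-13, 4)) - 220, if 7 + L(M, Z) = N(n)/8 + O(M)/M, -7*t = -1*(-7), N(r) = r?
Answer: -66750/13 ≈ -5134.6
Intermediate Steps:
n = -24 (n = -4*6 = -24)
t = -1 (t = -(-1)*(-7)/7 = -⅐*7 = -1)
L(M, Z) = -10 - 5/M (L(M, Z) = -7 + (-24/8 - 5/M) = -7 + (-24*⅛ - 5/M) = -7 + (-3 - 5/M) = -10 - 5/M)
((75 + 34)*(t - 44) + L(-13, 4)) - 220 = ((75 + 34)*(-1 - 44) + (-10 - 5/(-13))) - 220 = (109*(-45) + (-10 - 5*(-1/13))) - 220 = (-4905 + (-10 + 5/13)) - 220 = (-4905 - 125/13) - 220 = -63890/13 - 220 = -66750/13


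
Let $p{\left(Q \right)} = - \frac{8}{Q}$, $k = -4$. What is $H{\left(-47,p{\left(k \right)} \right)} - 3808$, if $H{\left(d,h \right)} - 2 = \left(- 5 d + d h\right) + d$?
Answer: $-3712$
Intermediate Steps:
$H{\left(d,h \right)} = 2 - 4 d + d h$ ($H{\left(d,h \right)} = 2 + \left(\left(- 5 d + d h\right) + d\right) = 2 + \left(- 4 d + d h\right) = 2 - 4 d + d h$)
$H{\left(-47,p{\left(k \right)} \right)} - 3808 = \left(2 - -188 - 47 \left(- \frac{8}{-4}\right)\right) - 3808 = \left(2 + 188 - 47 \left(\left(-8\right) \left(- \frac{1}{4}\right)\right)\right) - 3808 = \left(2 + 188 - 94\right) - 3808 = 96 - 3808 = -3712$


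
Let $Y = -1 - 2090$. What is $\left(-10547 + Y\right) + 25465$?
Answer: $12827$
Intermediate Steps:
$Y = -2091$ ($Y = -1 - 2090 = -2091$)
$\left(-10547 + Y\right) + 25465 = \left(-10547 - 2091\right) + 25465 = -12638 + 25465 = 12827$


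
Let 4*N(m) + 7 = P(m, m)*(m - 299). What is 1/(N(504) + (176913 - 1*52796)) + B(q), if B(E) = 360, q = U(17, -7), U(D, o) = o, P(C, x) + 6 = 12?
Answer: 179168764/497691 ≈ 360.00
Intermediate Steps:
P(C, x) = 6 (P(C, x) = -6 + 12 = 6)
q = -7
N(m) = -1801/4 + 3*m/2 (N(m) = -7/4 + (6*(m - 299))/4 = -7/4 + (6*(-299 + m))/4 = -7/4 + (-1794 + 6*m)/4 = -7/4 + (-897/2 + 3*m/2) = -1801/4 + 3*m/2)
1/(N(504) + (176913 - 1*52796)) + B(q) = 1/((-1801/4 + (3/2)*504) + (176913 - 1*52796)) + 360 = 1/((-1801/4 + 756) + (176913 - 52796)) + 360 = 1/(1223/4 + 124117) + 360 = 1/(497691/4) + 360 = 4/497691 + 360 = 179168764/497691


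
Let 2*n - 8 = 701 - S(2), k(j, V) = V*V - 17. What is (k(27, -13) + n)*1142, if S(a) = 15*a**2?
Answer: 544163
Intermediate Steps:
k(j, V) = -17 + V**2 (k(j, V) = V**2 - 17 = -17 + V**2)
n = 649/2 (n = 4 + (701 - 15*2**2)/2 = 4 + (701 - 15*4)/2 = 4 + (701 - 1*60)/2 = 4 + (701 - 60)/2 = 4 + (1/2)*641 = 4 + 641/2 = 649/2 ≈ 324.50)
(k(27, -13) + n)*1142 = ((-17 + (-13)**2) + 649/2)*1142 = ((-17 + 169) + 649/2)*1142 = (152 + 649/2)*1142 = (953/2)*1142 = 544163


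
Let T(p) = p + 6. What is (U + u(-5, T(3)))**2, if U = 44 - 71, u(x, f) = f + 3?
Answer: 225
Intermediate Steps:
T(p) = 6 + p
u(x, f) = 3 + f
U = -27
(U + u(-5, T(3)))**2 = (-27 + (3 + (6 + 3)))**2 = (-27 + (3 + 9))**2 = (-27 + 12)**2 = (-15)**2 = 225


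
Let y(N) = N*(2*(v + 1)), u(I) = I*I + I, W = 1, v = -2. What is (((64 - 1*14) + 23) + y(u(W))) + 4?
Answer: 73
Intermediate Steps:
u(I) = I + I² (u(I) = I² + I = I + I²)
y(N) = -2*N (y(N) = N*(2*(-2 + 1)) = N*(2*(-1)) = N*(-2) = -2*N)
(((64 - 1*14) + 23) + y(u(W))) + 4 = (((64 - 1*14) + 23) - 2*(1 + 1)) + 4 = (((64 - 14) + 23) - 2*2) + 4 = ((50 + 23) - 2*2) + 4 = (73 - 4) + 4 = 69 + 4 = 73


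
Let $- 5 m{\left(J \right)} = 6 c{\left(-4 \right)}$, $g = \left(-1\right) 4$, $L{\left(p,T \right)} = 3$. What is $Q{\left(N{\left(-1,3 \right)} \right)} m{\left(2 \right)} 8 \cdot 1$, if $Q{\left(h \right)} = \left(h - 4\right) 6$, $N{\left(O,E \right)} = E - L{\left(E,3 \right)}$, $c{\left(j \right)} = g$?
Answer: $- \frac{4608}{5} \approx -921.6$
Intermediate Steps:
$g = -4$
$c{\left(j \right)} = -4$
$m{\left(J \right)} = \frac{24}{5}$ ($m{\left(J \right)} = - \frac{6 \left(-4\right)}{5} = \left(- \frac{1}{5}\right) \left(-24\right) = \frac{24}{5}$)
$N{\left(O,E \right)} = -3 + E$ ($N{\left(O,E \right)} = E - 3 = -3 + E$)
$Q{\left(h \right)} = -24 + 6 h$ ($Q{\left(h \right)} = \left(-4 + h\right) 6 = -24 + 6 h$)
$Q{\left(N{\left(-1,3 \right)} \right)} m{\left(2 \right)} 8 \cdot 1 = \left(-24 + 6 \left(-3 + 3\right)\right) \frac{24}{5} \cdot 8 \cdot 1 = \left(-24 + 6 \cdot 0\right) \frac{192}{5} \cdot 1 = \left(-24 + 0\right) \frac{192}{5} = \left(-24\right) \frac{192}{5} = - \frac{4608}{5}$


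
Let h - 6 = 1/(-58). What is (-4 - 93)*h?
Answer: -33659/58 ≈ -580.33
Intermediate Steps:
h = 347/58 (h = 6 + 1/(-58) = 6 - 1/58 = 347/58 ≈ 5.9828)
(-4 - 93)*h = (-4 - 93)*(347/58) = -97*347/58 = -33659/58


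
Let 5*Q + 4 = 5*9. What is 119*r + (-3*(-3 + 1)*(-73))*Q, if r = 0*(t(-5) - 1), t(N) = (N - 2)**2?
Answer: -17958/5 ≈ -3591.6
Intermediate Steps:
Q = 41/5 (Q = -4/5 + (5*9)/5 = -4/5 + (1/5)*45 = -4/5 + 9 = 41/5 ≈ 8.2000)
t(N) = (-2 + N)**2
r = 0 (r = 0*((-2 - 5)**2 - 1) = 0*((-7)**2 - 1) = 0*(49 - 1) = 0*48 = 0)
119*r + (-3*(-3 + 1)*(-73))*Q = 119*0 + (-3*(-3 + 1)*(-73))*(41/5) = 0 + (-3*(-2)*(-73))*(41/5) = 0 + (6*(-73))*(41/5) = 0 - 438*41/5 = 0 - 17958/5 = -17958/5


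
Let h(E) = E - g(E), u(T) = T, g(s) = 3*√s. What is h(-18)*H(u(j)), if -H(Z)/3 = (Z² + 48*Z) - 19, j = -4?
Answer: -10530 - 5265*I*√2 ≈ -10530.0 - 7445.8*I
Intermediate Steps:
H(Z) = 57 - 144*Z - 3*Z² (H(Z) = -3*((Z² + 48*Z) - 19) = -3*(-19 + Z² + 48*Z) = 57 - 144*Z - 3*Z²)
h(E) = E - 3*√E
h(-18)*H(u(j)) = (-18 - 9*I*√2)*(57 - 144*(-4) - 3*(-4)²) = (-18 - 9*I*√2)*(57 + 576 - 3*16) = (-18 - 9*I*√2)*(57 + 576 - 48) = (-18 - 9*I*√2)*585 = -10530 - 5265*I*√2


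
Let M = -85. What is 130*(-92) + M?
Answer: -12045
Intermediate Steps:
130*(-92) + M = 130*(-92) - 85 = -11960 - 85 = -12045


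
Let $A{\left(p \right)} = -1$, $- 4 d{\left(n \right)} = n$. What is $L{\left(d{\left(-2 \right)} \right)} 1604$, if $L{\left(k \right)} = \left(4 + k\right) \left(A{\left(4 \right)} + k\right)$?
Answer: $-3609$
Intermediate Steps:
$d{\left(n \right)} = - \frac{n}{4}$
$L{\left(k \right)} = \left(-1 + k\right) \left(4 + k\right)$ ($L{\left(k \right)} = \left(4 + k\right) \left(-1 + k\right) = \left(-1 + k\right) \left(4 + k\right)$)
$L{\left(d{\left(-2 \right)} \right)} 1604 = \left(-4 + \left(\left(- \frac{1}{4}\right) \left(-2\right)\right)^{2} + 3 \left(\left(- \frac{1}{4}\right) \left(-2\right)\right)\right) 1604 = \left(-4 + \left(\frac{1}{2}\right)^{2} + 3 \cdot \frac{1}{2}\right) 1604 = \left(-4 + \frac{1}{4} + \frac{3}{2}\right) 1604 = \left(- \frac{9}{4}\right) 1604 = -3609$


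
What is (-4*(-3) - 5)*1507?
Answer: 10549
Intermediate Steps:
(-4*(-3) - 5)*1507 = (12 - 5)*1507 = 7*1507 = 10549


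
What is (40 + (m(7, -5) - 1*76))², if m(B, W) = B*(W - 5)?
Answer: 11236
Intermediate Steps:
m(B, W) = B*(-5 + W)
(40 + (m(7, -5) - 1*76))² = (40 + (7*(-5 - 5) - 1*76))² = (40 + (7*(-10) - 76))² = (40 + (-70 - 76))² = (40 - 146)² = (-106)² = 11236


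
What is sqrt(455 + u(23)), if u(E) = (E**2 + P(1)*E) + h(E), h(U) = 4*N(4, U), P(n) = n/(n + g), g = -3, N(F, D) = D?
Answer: sqrt(4258)/2 ≈ 32.627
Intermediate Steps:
P(n) = n/(-3 + n) (P(n) = n/(n - 3) = n/(-3 + n))
h(U) = 4*U
u(E) = E**2 + 7*E/2 (u(E) = (E**2 + (1/(-3 + 1))*E) + 4*E = (E**2 + (1/(-2))*E) + 4*E = (E**2 + (1*(-1/2))*E) + 4*E = (E**2 - E/2) + 4*E = E**2 + 7*E/2)
sqrt(455 + u(23)) = sqrt(455 + (1/2)*23*(7 + 2*23)) = sqrt(455 + (1/2)*23*(7 + 46)) = sqrt(455 + (1/2)*23*53) = sqrt(455 + 1219/2) = sqrt(2129/2) = sqrt(4258)/2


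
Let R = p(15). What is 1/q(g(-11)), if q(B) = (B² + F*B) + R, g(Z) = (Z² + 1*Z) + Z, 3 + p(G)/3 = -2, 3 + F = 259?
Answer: 1/35130 ≈ 2.8466e-5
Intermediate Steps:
F = 256 (F = -3 + 259 = 256)
p(G) = -15 (p(G) = -9 + 3*(-2) = -9 - 6 = -15)
g(Z) = Z² + 2*Z (g(Z) = (Z² + Z) + Z = (Z + Z²) + Z = Z² + 2*Z)
R = -15
q(B) = -15 + B² + 256*B (q(B) = (B² + 256*B) - 15 = -15 + B² + 256*B)
1/q(g(-11)) = 1/(-15 + (-11*(2 - 11))² + 256*(-11*(2 - 11))) = 1/(-15 + (-11*(-9))² + 256*(-11*(-9))) = 1/(-15 + 99² + 256*99) = 1/(-15 + 9801 + 25344) = 1/35130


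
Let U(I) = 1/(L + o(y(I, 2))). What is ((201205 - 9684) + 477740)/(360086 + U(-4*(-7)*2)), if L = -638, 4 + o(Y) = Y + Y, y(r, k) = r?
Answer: 118236110/63615193 ≈ 1.8586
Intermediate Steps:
o(Y) = -4 + 2*Y (o(Y) = -4 + (Y + Y) = -4 + 2*Y)
U(I) = 1/(-642 + 2*I) (U(I) = 1/(-638 + (-4 + 2*I)) = 1/(-642 + 2*I))
((201205 - 9684) + 477740)/(360086 + U(-4*(-7)*2)) = ((201205 - 9684) + 477740)/(360086 + 1/(2*(-321 - 4*(-7)*2))) = (191521 + 477740)/(360086 + 1/(2*(-321 + 28*2))) = 669261/(360086 + 1/(2*(-321 + 56))) = 669261/(360086 + (½)/(-265)) = 669261/(360086 + (½)*(-1/265)) = 669261/(360086 - 1/530) = 669261/(190845579/530) = 669261*(530/190845579) = 118236110/63615193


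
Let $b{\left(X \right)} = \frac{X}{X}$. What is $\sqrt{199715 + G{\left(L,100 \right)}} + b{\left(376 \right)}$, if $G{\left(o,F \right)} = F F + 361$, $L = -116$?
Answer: $1 + 2 \sqrt{52519} \approx 459.34$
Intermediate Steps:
$G{\left(o,F \right)} = 361 + F^{2}$ ($G{\left(o,F \right)} = F^{2} + 361 = 361 + F^{2}$)
$b{\left(X \right)} = 1$
$\sqrt{199715 + G{\left(L,100 \right)}} + b{\left(376 \right)} = \sqrt{199715 + \left(361 + 100^{2}\right)} + 1 = \sqrt{199715 + \left(361 + 10000\right)} + 1 = \sqrt{199715 + 10361} + 1 = \sqrt{210076} + 1 = 2 \sqrt{52519} + 1 = 1 + 2 \sqrt{52519}$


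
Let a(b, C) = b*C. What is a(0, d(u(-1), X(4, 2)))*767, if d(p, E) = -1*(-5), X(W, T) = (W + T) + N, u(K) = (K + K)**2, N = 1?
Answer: 0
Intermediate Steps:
u(K) = 4*K**2 (u(K) = (2*K)**2 = 4*K**2)
X(W, T) = 1 + T + W (X(W, T) = (W + T) + 1 = (T + W) + 1 = 1 + T + W)
d(p, E) = 5
a(b, C) = C*b
a(0, d(u(-1), X(4, 2)))*767 = (5*0)*767 = 0*767 = 0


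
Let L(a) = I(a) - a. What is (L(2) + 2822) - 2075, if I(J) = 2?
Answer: 747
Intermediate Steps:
L(a) = 2 - a
(L(2) + 2822) - 2075 = ((2 - 1*2) + 2822) - 2075 = ((2 - 2) + 2822) - 2075 = (0 + 2822) - 2075 = 2822 - 2075 = 747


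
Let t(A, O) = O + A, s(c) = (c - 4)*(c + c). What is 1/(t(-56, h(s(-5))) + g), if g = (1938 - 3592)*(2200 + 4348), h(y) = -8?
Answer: -1/10830456 ≈ -9.2332e-8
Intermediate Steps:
s(c) = 2*c*(-4 + c) (s(c) = (-4 + c)*(2*c) = 2*c*(-4 + c))
t(A, O) = A + O
g = -10830392 (g = -1654*6548 = -10830392)
1/(t(-56, h(s(-5))) + g) = 1/((-56 - 8) - 10830392) = 1/(-64 - 10830392) = 1/(-10830456) = -1/10830456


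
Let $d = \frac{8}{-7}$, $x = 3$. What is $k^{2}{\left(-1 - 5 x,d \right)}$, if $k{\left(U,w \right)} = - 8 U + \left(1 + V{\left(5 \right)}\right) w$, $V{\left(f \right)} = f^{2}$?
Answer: $\frac{473344}{49} \approx 9660.1$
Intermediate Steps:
$d = - \frac{8}{7}$ ($d = 8 \left(- \frac{1}{7}\right) = - \frac{8}{7} \approx -1.1429$)
$k{\left(U,w \right)} = - 8 U + 26 w$ ($k{\left(U,w \right)} = - 8 U + \left(1 + 5^{2}\right) w = - 8 U + \left(1 + 25\right) w = - 8 U + 26 w$)
$k^{2}{\left(-1 - 5 x,d \right)} = \left(- 8 \left(-1 - 15\right) + 26 \left(- \frac{8}{7}\right)\right)^{2} = \left(- 8 \left(-1 - 15\right) - \frac{208}{7}\right)^{2} = \left(\left(-8\right) \left(-16\right) - \frac{208}{7}\right)^{2} = \left(128 - \frac{208}{7}\right)^{2} = \left(\frac{688}{7}\right)^{2} = \frac{473344}{49}$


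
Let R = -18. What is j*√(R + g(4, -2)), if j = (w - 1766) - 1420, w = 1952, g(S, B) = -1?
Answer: -1234*I*√19 ≈ -5378.9*I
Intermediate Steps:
j = -1234 (j = (1952 - 1766) - 1420 = 186 - 1420 = -1234)
j*√(R + g(4, -2)) = -1234*√(-18 - 1) = -1234*I*√19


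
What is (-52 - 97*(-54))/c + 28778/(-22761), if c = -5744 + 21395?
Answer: -36929548/39581379 ≈ -0.93300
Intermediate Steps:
c = 15651
(-52 - 97*(-54))/c + 28778/(-22761) = (-52 - 97*(-54))/15651 + 28778/(-22761) = (-52 + 5238)*(1/15651) + 28778*(-1/22761) = 5186*(1/15651) - 28778/22761 = 5186/15651 - 28778/22761 = -36929548/39581379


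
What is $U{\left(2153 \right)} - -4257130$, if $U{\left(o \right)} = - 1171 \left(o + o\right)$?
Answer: $-785196$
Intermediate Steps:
$U{\left(o \right)} = - 2342 o$ ($U{\left(o \right)} = - 1171 \cdot 2 o = - 2342 o$)
$U{\left(2153 \right)} - -4257130 = \left(-2342\right) 2153 - -4257130 = -5042326 + 4257130 = -785196$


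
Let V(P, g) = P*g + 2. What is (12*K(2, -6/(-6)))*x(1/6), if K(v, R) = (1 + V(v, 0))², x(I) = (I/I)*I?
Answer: 18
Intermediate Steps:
V(P, g) = 2 + P*g
x(I) = I (x(I) = 1*I = I)
K(v, R) = 9 (K(v, R) = (1 + (2 + v*0))² = (1 + (2 + 0))² = (1 + 2)² = 3² = 9)
(12*K(2, -6/(-6)))*x(1/6) = (12*9)/6 = 108*(⅙) = 18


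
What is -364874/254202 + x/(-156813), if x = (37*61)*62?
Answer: -15464748205/6643696371 ≈ -2.3277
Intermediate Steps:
x = 139934 (x = 2257*62 = 139934)
-364874/254202 + x/(-156813) = -364874/254202 + 139934/(-156813) = -364874*1/254202 + 139934*(-1/156813) = -182437/127101 - 139934/156813 = -15464748205/6643696371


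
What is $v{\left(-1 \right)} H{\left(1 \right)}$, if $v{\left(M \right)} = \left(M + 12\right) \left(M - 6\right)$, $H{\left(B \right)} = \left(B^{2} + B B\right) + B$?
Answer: $-231$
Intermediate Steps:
$H{\left(B \right)} = B + 2 B^{2}$ ($H{\left(B \right)} = \left(B^{2} + B^{2}\right) + B = 2 B^{2} + B = B + 2 B^{2}$)
$v{\left(M \right)} = \left(-6 + M\right) \left(12 + M\right)$ ($v{\left(M \right)} = \left(12 + M\right) \left(-6 + M\right) = \left(-6 + M\right) \left(12 + M\right)$)
$v{\left(-1 \right)} H{\left(1 \right)} = \left(-72 + \left(-1\right)^{2} + 6 \left(-1\right)\right) 1 \left(1 + 2 \cdot 1\right) = \left(-72 + 1 - 6\right) 1 \left(1 + 2\right) = - 77 \cdot 1 \cdot 3 = \left(-77\right) 3 = -231$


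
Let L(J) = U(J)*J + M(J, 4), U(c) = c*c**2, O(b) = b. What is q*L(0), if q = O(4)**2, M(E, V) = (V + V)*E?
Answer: 0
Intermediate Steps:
M(E, V) = 2*E*V (M(E, V) = (2*V)*E = 2*E*V)
U(c) = c**3
q = 16 (q = 4**2 = 16)
L(J) = J**4 + 8*J (L(J) = J**3*J + 2*J*4 = J**4 + 8*J)
q*L(0) = 16*(0*(8 + 0**3)) = 16*(0*(8 + 0)) = 16*(0*8) = 16*0 = 0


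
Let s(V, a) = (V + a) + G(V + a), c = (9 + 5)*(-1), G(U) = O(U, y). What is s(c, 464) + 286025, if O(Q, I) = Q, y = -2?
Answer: 286925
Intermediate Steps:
G(U) = U
c = -14 (c = 14*(-1) = -14)
s(V, a) = 2*V + 2*a (s(V, a) = (V + a) + (V + a) = 2*V + 2*a)
s(c, 464) + 286025 = (2*(-14) + 2*464) + 286025 = (-28 + 928) + 286025 = 900 + 286025 = 286925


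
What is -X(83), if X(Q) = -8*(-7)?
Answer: -56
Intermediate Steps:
X(Q) = 56
-X(83) = -1*56 = -56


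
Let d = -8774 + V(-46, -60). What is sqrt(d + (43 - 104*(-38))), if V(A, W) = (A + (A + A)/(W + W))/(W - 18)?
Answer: I*sqrt(726797695)/390 ≈ 69.126*I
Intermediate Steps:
V(A, W) = (A + A/W)/(-18 + W) (V(A, W) = (A + (2*A)/((2*W)))/(-18 + W) = (A + (2*A)*(1/(2*W)))/(-18 + W) = (A + A/W)/(-18 + W))
d = -20529803/2340 (d = -8774 - 46*(1 - 60)/(-60*(-18 - 60)) = -8774 - 46*(-1/60)*(-59)/(-78) = -8774 - 46*(-1/60)*(-1/78)*(-59) = -8774 + 1357/2340 = -20529803/2340 ≈ -8773.4)
sqrt(d + (43 - 104*(-38))) = sqrt(-20529803/2340 + (43 - 104*(-38))) = sqrt(-20529803/2340 + (43 + 3952)) = sqrt(-20529803/2340 + 3995) = sqrt(-11181503/2340) = I*sqrt(726797695)/390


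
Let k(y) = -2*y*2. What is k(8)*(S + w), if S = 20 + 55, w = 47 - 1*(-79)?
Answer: -6432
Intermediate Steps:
k(y) = -4*y
w = 126 (w = 47 + 79 = 126)
S = 75
k(8)*(S + w) = (-4*8)*(75 + 126) = -32*201 = -6432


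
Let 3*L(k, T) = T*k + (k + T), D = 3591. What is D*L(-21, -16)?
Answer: 357903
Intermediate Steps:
L(k, T) = T/3 + k/3 + T*k/3 (L(k, T) = (T*k + (k + T))/3 = (T*k + (T + k))/3 = (T + k + T*k)/3 = T/3 + k/3 + T*k/3)
D*L(-21, -16) = 3591*((1/3)*(-16) + (1/3)*(-21) + (1/3)*(-16)*(-21)) = 3591*(-16/3 - 7 + 112) = 3591*(299/3) = 357903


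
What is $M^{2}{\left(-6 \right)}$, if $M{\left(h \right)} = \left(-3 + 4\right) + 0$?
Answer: $1$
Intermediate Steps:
$M{\left(h \right)} = 1$ ($M{\left(h \right)} = 1 + 0 = 1$)
$M^{2}{\left(-6 \right)} = 1^{2} = 1$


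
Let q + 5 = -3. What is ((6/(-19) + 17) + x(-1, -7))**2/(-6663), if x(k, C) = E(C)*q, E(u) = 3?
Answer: -19321/2405343 ≈ -0.0080325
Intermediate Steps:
q = -8 (q = -5 - 3 = -8)
x(k, C) = -24 (x(k, C) = 3*(-8) = -24)
((6/(-19) + 17) + x(-1, -7))**2/(-6663) = ((6/(-19) + 17) - 24)**2/(-6663) = ((6*(-1/19) + 17) - 24)**2*(-1/6663) = ((-6/19 + 17) - 24)**2*(-1/6663) = (317/19 - 24)**2*(-1/6663) = (-139/19)**2*(-1/6663) = (19321/361)*(-1/6663) = -19321/2405343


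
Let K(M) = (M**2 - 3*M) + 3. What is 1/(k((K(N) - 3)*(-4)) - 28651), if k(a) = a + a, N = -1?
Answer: -1/28683 ≈ -3.4864e-5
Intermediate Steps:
K(M) = 3 + M**2 - 3*M
k(a) = 2*a
1/(k((K(N) - 3)*(-4)) - 28651) = 1/(2*(((3 + (-1)**2 - 3*(-1)) - 3)*(-4)) - 28651) = 1/(2*(((3 + 1 + 3) - 3)*(-4)) - 28651) = 1/(2*((7 - 3)*(-4)) - 28651) = 1/(2*(4*(-4)) - 28651) = 1/(2*(-16) - 28651) = 1/(-32 - 28651) = 1/(-28683) = -1/28683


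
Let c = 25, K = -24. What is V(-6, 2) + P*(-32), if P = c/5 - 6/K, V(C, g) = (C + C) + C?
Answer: -186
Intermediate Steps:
V(C, g) = 3*C (V(C, g) = 2*C + C = 3*C)
P = 21/4 (P = 25/5 - 6/(-24) = 25*(1/5) - 6*(-1/24) = 5 + 1/4 = 21/4 ≈ 5.2500)
V(-6, 2) + P*(-32) = 3*(-6) + (21/4)*(-32) = -18 - 168 = -186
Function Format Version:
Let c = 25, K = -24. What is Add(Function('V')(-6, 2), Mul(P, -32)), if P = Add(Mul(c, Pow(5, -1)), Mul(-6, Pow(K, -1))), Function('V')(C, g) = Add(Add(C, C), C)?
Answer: -186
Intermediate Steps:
Function('V')(C, g) = Mul(3, C) (Function('V')(C, g) = Add(Mul(2, C), C) = Mul(3, C))
P = Rational(21, 4) (P = Add(Mul(25, Pow(5, -1)), Mul(-6, Pow(-24, -1))) = Add(Mul(25, Rational(1, 5)), Mul(-6, Rational(-1, 24))) = Add(5, Rational(1, 4)) = Rational(21, 4) ≈ 5.2500)
Add(Function('V')(-6, 2), Mul(P, -32)) = Add(Mul(3, -6), Mul(Rational(21, 4), -32)) = Add(-18, -168) = -186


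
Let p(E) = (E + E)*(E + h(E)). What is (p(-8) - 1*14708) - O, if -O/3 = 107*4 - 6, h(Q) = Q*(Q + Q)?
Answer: -15362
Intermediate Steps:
h(Q) = 2*Q**2 (h(Q) = Q*(2*Q) = 2*Q**2)
p(E) = 2*E*(E + 2*E**2) (p(E) = (E + E)*(E + 2*E**2) = (2*E)*(E + 2*E**2) = 2*E*(E + 2*E**2))
O = -1266 (O = -3*(107*4 - 6) = -3*(428 - 6) = -3*422 = -1266)
(p(-8) - 1*14708) - O = ((-8)**2*(2 + 4*(-8)) - 1*14708) - 1*(-1266) = (64*(2 - 32) - 14708) + 1266 = (64*(-30) - 14708) + 1266 = (-1920 - 14708) + 1266 = -16628 + 1266 = -15362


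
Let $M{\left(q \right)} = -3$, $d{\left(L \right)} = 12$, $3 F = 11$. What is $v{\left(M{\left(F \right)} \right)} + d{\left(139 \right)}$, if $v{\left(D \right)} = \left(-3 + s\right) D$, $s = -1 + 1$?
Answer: $21$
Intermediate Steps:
$F = \frac{11}{3}$ ($F = \frac{1}{3} \cdot 11 = \frac{11}{3} \approx 3.6667$)
$s = 0$
$v{\left(D \right)} = - 3 D$ ($v{\left(D \right)} = \left(-3 + 0\right) D = - 3 D$)
$v{\left(M{\left(F \right)} \right)} + d{\left(139 \right)} = \left(-3\right) \left(-3\right) + 12 = 9 + 12 = 21$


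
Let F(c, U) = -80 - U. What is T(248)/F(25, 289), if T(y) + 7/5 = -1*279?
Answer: 1402/1845 ≈ 0.75989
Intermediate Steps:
T(y) = -1402/5 (T(y) = -7/5 - 1*279 = -7/5 - 279 = -1402/5)
T(248)/F(25, 289) = -1402/(5*(-80 - 1*289)) = -1402/(5*(-80 - 289)) = -1402/5/(-369) = -1402/5*(-1/369) = 1402/1845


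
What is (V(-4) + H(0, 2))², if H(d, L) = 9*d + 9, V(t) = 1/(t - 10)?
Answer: 15625/196 ≈ 79.719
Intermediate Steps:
V(t) = 1/(-10 + t)
H(d, L) = 9 + 9*d
(V(-4) + H(0, 2))² = (1/(-10 - 4) + (9 + 9*0))² = (1/(-14) + (9 + 0))² = (-1/14 + 9)² = (125/14)² = 15625/196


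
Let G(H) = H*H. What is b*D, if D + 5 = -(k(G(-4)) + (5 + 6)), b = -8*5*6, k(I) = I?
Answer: 7680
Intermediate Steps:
G(H) = H²
b = -240 (b = -40*6 = -240)
D = -32 (D = -5 - ((-4)² + (5 + 6)) = -5 - (16 + 11) = -5 - 1*27 = -5 - 27 = -32)
b*D = -240*(-32) = 7680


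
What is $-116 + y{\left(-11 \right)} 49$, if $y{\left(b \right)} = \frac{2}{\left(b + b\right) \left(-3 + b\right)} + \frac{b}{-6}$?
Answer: $- \frac{853}{33} \approx -25.848$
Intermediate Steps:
$y{\left(b \right)} = - \frac{b}{6} + \frac{1}{b \left(-3 + b\right)}$ ($y{\left(b \right)} = \frac{2}{2 b \left(-3 + b\right)} + b \left(- \frac{1}{6}\right) = \frac{2}{2 b \left(-3 + b\right)} - \frac{b}{6} = 2 \frac{1}{2 b \left(-3 + b\right)} - \frac{b}{6} = \frac{1}{b \left(-3 + b\right)} - \frac{b}{6} = - \frac{b}{6} + \frac{1}{b \left(-3 + b\right)}$)
$-116 + y{\left(-11 \right)} 49 = -116 + \frac{6 - \left(-11\right)^{3} + 3 \left(-11\right)^{2}}{6 \left(-11\right) \left(-3 - 11\right)} 49 = -116 + \frac{1}{6} \left(- \frac{1}{11}\right) \frac{1}{-14} \left(6 - -1331 + 3 \cdot 121\right) 49 = -116 + \frac{1}{6} \left(- \frac{1}{11}\right) \left(- \frac{1}{14}\right) \left(6 + 1331 + 363\right) 49 = -116 + \frac{1}{6} \left(- \frac{1}{11}\right) \left(- \frac{1}{14}\right) 1700 \cdot 49 = -116 + \frac{425}{231} \cdot 49 = -116 + \frac{2975}{33} = - \frac{853}{33}$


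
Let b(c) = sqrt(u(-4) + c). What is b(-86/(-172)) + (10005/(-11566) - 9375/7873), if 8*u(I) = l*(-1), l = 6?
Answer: -187200615/91059118 + I/2 ≈ -2.0558 + 0.5*I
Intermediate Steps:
u(I) = -3/4 (u(I) = (6*(-1))/8 = (1/8)*(-6) = -3/4)
b(c) = sqrt(-3/4 + c)
b(-86/(-172)) + (10005/(-11566) - 9375/7873) = sqrt(-3 + 4*(-86/(-172)))/2 + (10005/(-11566) - 9375/7873) = sqrt(-3 + 4*(-86*(-1/172)))/2 + (10005*(-1/11566) - 9375*1/7873) = sqrt(-3 + 4*(1/2))/2 + (-10005/11566 - 9375/7873) = sqrt(-3 + 2)/2 - 187200615/91059118 = sqrt(-1)/2 - 187200615/91059118 = I/2 - 187200615/91059118 = -187200615/91059118 + I/2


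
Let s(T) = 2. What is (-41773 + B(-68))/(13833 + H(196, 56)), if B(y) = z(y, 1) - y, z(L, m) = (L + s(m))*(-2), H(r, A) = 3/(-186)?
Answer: -2577526/857645 ≈ -3.0054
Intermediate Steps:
H(r, A) = -1/62 (H(r, A) = 3*(-1/186) = -1/62)
z(L, m) = -4 - 2*L (z(L, m) = (L + 2)*(-2) = (2 + L)*(-2) = -4 - 2*L)
B(y) = -4 - 3*y (B(y) = (-4 - 2*y) - y = -4 - 3*y)
(-41773 + B(-68))/(13833 + H(196, 56)) = (-41773 + (-4 - 3*(-68)))/(13833 - 1/62) = (-41773 + (-4 + 204))/(857645/62) = (-41773 + 200)*(62/857645) = -41573*62/857645 = -2577526/857645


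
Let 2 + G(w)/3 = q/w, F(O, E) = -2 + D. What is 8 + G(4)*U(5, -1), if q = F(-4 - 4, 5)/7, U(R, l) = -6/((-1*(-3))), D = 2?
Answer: 20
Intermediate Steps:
U(R, l) = -2 (U(R, l) = -6/3 = -6*1/3 = -2)
F(O, E) = 0 (F(O, E) = -2 + 2 = 0)
q = 0 (q = 0/7 = 0*(1/7) = 0)
G(w) = -6 (G(w) = -6 + 3*(0/w) = -6 + 3*0 = -6 + 0 = -6)
8 + G(4)*U(5, -1) = 8 - 6*(-2) = 8 + 12 = 20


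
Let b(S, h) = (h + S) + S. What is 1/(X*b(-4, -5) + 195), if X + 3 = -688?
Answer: 1/9178 ≈ 0.00010896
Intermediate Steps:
X = -691 (X = -3 - 688 = -691)
b(S, h) = h + 2*S (b(S, h) = (S + h) + S = h + 2*S)
1/(X*b(-4, -5) + 195) = 1/(-691*(-5 + 2*(-4)) + 195) = 1/(-691*(-5 - 8) + 195) = 1/(-691*(-13) + 195) = 1/(8983 + 195) = 1/9178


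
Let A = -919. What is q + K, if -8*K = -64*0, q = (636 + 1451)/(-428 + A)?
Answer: -2087/1347 ≈ -1.5494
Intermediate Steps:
q = -2087/1347 (q = (636 + 1451)/(-428 - 919) = 2087/(-1347) = 2087*(-1/1347) = -2087/1347 ≈ -1.5494)
K = 0 (K = -(-8)*0 = -1/8*0 = 0)
q + K = -2087/1347 + 0 = -2087/1347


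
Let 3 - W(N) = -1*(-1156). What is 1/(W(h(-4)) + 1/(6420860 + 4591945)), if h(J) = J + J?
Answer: -11012805/12697764164 ≈ -0.00086730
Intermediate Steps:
h(J) = 2*J
W(N) = -1153 (W(N) = 3 - (-1)*(-1156) = 3 - 1*1156 = 3 - 1156 = -1153)
1/(W(h(-4)) + 1/(6420860 + 4591945)) = 1/(-1153 + 1/(6420860 + 4591945)) = 1/(-1153 + 1/11012805) = 1/(-12697764164/11012805) = -11012805/12697764164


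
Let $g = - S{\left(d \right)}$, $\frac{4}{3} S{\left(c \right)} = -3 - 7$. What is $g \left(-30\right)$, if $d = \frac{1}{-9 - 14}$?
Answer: $-225$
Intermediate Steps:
$d = - \frac{1}{23}$ ($d = \frac{1}{-23} = - \frac{1}{23} \approx -0.043478$)
$S{\left(c \right)} = - \frac{15}{2}$ ($S{\left(c \right)} = \frac{3 \left(-3 - 7\right)}{4} = \frac{3}{4} \left(-10\right) = - \frac{15}{2}$)
$g = \frac{15}{2}$ ($g = \left(-1\right) \left(- \frac{15}{2}\right) = \frac{15}{2} \approx 7.5$)
$g \left(-30\right) = \frac{15}{2} \left(-30\right) = -225$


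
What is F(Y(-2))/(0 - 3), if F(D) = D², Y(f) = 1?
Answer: -⅓ ≈ -0.33333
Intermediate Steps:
F(Y(-2))/(0 - 3) = 1²/(0 - 3) = 1/(-3) = -⅓*1 = -⅓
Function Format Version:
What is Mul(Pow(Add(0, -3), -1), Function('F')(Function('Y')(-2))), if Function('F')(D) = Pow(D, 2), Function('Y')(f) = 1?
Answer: Rational(-1, 3) ≈ -0.33333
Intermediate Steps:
Mul(Pow(Add(0, -3), -1), Function('F')(Function('Y')(-2))) = Mul(Pow(Add(0, -3), -1), Pow(1, 2)) = Mul(Pow(-3, -1), 1) = Mul(Rational(-1, 3), 1) = Rational(-1, 3)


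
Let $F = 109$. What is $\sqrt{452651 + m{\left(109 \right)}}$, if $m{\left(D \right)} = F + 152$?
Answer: $4 \sqrt{28307} \approx 672.99$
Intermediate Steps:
$m{\left(D \right)} = 261$ ($m{\left(D \right)} = 109 + 152 = 261$)
$\sqrt{452651 + m{\left(109 \right)}} = \sqrt{452651 + 261} = \sqrt{452912} = 4 \sqrt{28307}$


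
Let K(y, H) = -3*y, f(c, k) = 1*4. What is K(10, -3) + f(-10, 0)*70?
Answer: 250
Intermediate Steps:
f(c, k) = 4
K(10, -3) + f(-10, 0)*70 = -3*10 + 4*70 = -30 + 280 = 250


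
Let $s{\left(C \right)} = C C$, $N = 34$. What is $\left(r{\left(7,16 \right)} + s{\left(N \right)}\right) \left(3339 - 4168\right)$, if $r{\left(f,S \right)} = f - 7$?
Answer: $-958324$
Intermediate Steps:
$r{\left(f,S \right)} = -7 + f$ ($r{\left(f,S \right)} = f - 7 = -7 + f$)
$s{\left(C \right)} = C^{2}$
$\left(r{\left(7,16 \right)} + s{\left(N \right)}\right) \left(3339 - 4168\right) = \left(\left(-7 + 7\right) + 34^{2}\right) \left(3339 - 4168\right) = \left(0 + 1156\right) \left(-829\right) = 1156 \left(-829\right) = -958324$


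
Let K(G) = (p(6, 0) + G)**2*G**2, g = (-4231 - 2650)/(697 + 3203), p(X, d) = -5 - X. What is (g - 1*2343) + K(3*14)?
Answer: 6602151019/3900 ≈ 1.6929e+6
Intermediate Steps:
g = -6881/3900 ≈ -1.7644
K(G) = G**2*(-11 + G)**2 (K(G) = ((-5 - 1*6) + G)**2*G**2 = ((-5 - 6) + G)**2*G**2 = (-11 + G)**2*G**2 = G**2*(-11 + G)**2)
(g - 1*2343) + K(3*14) = (-6881/3900 - 1*2343) + (3*14)**2*(-11 + 3*14)**2 = (-6881/3900 - 2343) + 42**2*(-11 + 42)**2 = -9144581/3900 + 1764*31**2 = -9144581/3900 + 1764*961 = -9144581/3900 + 1695204 = 6602151019/3900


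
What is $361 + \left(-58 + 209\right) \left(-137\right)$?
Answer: $-20326$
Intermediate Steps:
$361 + \left(-58 + 209\right) \left(-137\right) = 361 + 151 \left(-137\right) = 361 - 20687 = -20326$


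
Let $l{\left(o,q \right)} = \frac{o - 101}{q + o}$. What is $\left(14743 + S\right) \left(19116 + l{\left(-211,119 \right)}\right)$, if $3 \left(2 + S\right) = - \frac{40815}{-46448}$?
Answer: $\frac{150547828706229}{534152} \approx 2.8184 \cdot 10^{8}$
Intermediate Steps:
$S = - \frac{79291}{46448}$ ($S = -2 + \frac{\left(-40815\right) \frac{1}{-46448}}{3} = -2 + \frac{\left(-40815\right) \left(- \frac{1}{46448}\right)}{3} = -2 + \frac{1}{3} \cdot \frac{40815}{46448} = -2 + \frac{13605}{46448} = - \frac{79291}{46448} \approx -1.7071$)
$l{\left(o,q \right)} = \frac{-101 + o}{o + q}$
$\left(14743 + S\right) \left(19116 + l{\left(-211,119 \right)}\right) = \left(14743 - \frac{79291}{46448}\right) \left(19116 + \frac{-101 - 211}{-211 + 119}\right) = \frac{684703573 \left(19116 + \frac{1}{-92} \left(-312\right)\right)}{46448} = \frac{684703573 \left(19116 - - \frac{78}{23}\right)}{46448} = \frac{684703573 \left(19116 + \frac{78}{23}\right)}{46448} = \frac{684703573}{46448} \cdot \frac{439746}{23} = \frac{150547828706229}{534152}$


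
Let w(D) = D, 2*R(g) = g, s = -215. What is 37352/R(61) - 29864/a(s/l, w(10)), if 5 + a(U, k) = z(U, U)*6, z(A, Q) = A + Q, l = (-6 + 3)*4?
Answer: 6933068/6405 ≈ 1082.4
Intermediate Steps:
R(g) = g/2
l = -12 (l = -3*4 = -12)
a(U, k) = -5 + 12*U (a(U, k) = -5 + (U + U)*6 = -5 + (2*U)*6 = -5 + 12*U)
37352/R(61) - 29864/a(s/l, w(10)) = 37352/(((½)*61)) - 29864/(-5 + 12*(-215/(-12))) = 37352/(61/2) - 29864/(-5 + 12*(-215*(-1/12))) = 37352*(2/61) - 29864/(-5 + 12*(215/12)) = 74704/61 - 29864/(-5 + 215) = 74704/61 - 29864/210 = 74704/61 - 29864*1/210 = 74704/61 - 14932/105 = 6933068/6405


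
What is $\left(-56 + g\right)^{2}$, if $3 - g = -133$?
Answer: $6400$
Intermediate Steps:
$g = 136$ ($g = 3 - -133 = 3 + 133 = 136$)
$\left(-56 + g\right)^{2} = \left(-56 + 136\right)^{2} = 80^{2} = 6400$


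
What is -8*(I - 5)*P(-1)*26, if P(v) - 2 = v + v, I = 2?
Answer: 0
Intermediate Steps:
P(v) = 2 + 2*v (P(v) = 2 + (v + v) = 2 + 2*v)
-8*(I - 5)*P(-1)*26 = -8*(2 - 5)*(2 + 2*(-1))*26 = -(-24)*(2 - 2)*26 = -(-24)*0*26 = -8*0*26 = 0*26 = 0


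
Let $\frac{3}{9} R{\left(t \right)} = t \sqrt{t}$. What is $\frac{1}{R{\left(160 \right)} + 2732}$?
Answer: $- \frac{683}{7350044} + \frac{120 \sqrt{10}}{1837511} \approx 0.00011359$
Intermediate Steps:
$R{\left(t \right)} = 3 t^{\frac{3}{2}}$ ($R{\left(t \right)} = 3 t \sqrt{t} = 3 t^{\frac{3}{2}}$)
$\frac{1}{R{\left(160 \right)} + 2732} = \frac{1}{3 \cdot 160^{\frac{3}{2}} + 2732} = \frac{1}{3 \cdot 640 \sqrt{10} + 2732} = \frac{1}{1920 \sqrt{10} + 2732} = \frac{1}{2732 + 1920 \sqrt{10}}$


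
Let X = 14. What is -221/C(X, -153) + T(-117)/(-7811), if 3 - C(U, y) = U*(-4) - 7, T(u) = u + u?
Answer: -1710787/515526 ≈ -3.3185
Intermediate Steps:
T(u) = 2*u
C(U, y) = 10 + 4*U (C(U, y) = 3 - (U*(-4) - 7) = 3 - (-4*U - 7) = 3 - (-7 - 4*U) = 3 + (7 + 4*U) = 10 + 4*U)
-221/C(X, -153) + T(-117)/(-7811) = -221/(10 + 4*14) + (2*(-117))/(-7811) = -221/(10 + 56) - 234*(-1/7811) = -221/66 + 234/7811 = -1710787/515526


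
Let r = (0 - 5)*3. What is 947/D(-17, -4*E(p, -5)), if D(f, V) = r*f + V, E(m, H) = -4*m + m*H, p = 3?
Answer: 947/363 ≈ 2.6088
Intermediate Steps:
E(m, H) = -4*m + H*m
r = -15 (r = -5*3 = -15)
D(f, V) = V - 15*f (D(f, V) = -15*f + V = V - 15*f)
947/D(-17, -4*E(p, -5)) = 947/(-12*(-4 - 5) - 15*(-17)) = 947/(-12*(-9) + 255) = 947/(-4*(-27) + 255) = 947/(108 + 255) = 947/363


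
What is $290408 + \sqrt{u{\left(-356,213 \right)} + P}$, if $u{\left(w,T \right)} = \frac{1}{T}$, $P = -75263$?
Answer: $290408 + \frac{i \sqrt{3414606834}}{213} \approx 2.9041 \cdot 10^{5} + 274.34 i$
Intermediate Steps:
$290408 + \sqrt{u{\left(-356,213 \right)} + P} = 290408 + \sqrt{\frac{1}{213} - 75263} = 290408 + \sqrt{- \frac{16031018}{213}} = 290408 + \frac{i \sqrt{3414606834}}{213}$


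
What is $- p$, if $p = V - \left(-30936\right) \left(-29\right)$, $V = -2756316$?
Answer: $3653460$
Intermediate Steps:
$p = -3653460$ ($p = -2756316 - \left(-30936\right) \left(-29\right) = -2756316 - 897144 = -3653460$)
$- p = \left(-1\right) \left(-3653460\right) = 3653460$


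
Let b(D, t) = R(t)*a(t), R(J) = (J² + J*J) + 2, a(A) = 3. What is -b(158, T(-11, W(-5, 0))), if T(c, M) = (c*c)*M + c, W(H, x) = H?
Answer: -2276742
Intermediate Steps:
T(c, M) = c + M*c² (T(c, M) = c²*M + c = M*c² + c = c + M*c²)
R(J) = 2 + 2*J² (R(J) = (J² + J²) + 2 = 2*J² + 2 = 2 + 2*J²)
b(D, t) = 6 + 6*t² (b(D, t) = (2 + 2*t²)*3 = 6 + 6*t²)
-b(158, T(-11, W(-5, 0))) = -(6 + 6*(-11*(1 - 5*(-11)))²) = -(6 + 6*(-11*(1 + 55))²) = -(6 + 6*(-11*56)²) = -(6 + 6*(-616)²) = -(6 + 6*379456) = -(6 + 2276736) = -1*2276742 = -2276742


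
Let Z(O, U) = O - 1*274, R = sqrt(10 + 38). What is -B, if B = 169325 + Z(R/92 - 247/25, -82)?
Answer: -4226028/25 - sqrt(3)/23 ≈ -1.6904e+5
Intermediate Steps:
R = 4*sqrt(3) (R = sqrt(48) = 4*sqrt(3) ≈ 6.9282)
Z(O, U) = -274 + O (Z(O, U) = O - 274 = -274 + O)
B = 4226028/25 + sqrt(3)/23 (B = 169325 + (-274 + ((4*sqrt(3))/92 - 247/25)) = 169325 + (-274 + ((4*sqrt(3))*(1/92) - 247*1/25)) = 169325 + (-274 + (sqrt(3)/23 - 247/25)) = 169325 + (-274 + (-247/25 + sqrt(3)/23)) = 169325 + (-7097/25 + sqrt(3)/23) = 4226028/25 + sqrt(3)/23 ≈ 1.6904e+5)
-B = -(4226028/25 + sqrt(3)/23) = -4226028/25 - sqrt(3)/23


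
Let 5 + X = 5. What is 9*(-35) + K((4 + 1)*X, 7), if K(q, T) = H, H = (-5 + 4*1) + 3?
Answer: -313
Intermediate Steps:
X = 0 (X = -5 + 5 = 0)
H = 2 (H = (-5 + 4) + 3 = -1 + 3 = 2)
K(q, T) = 2
9*(-35) + K((4 + 1)*X, 7) = 9*(-35) + 2 = -315 + 2 = -313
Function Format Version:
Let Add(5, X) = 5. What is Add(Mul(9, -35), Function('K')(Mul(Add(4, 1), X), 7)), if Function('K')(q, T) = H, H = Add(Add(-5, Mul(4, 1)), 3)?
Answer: -313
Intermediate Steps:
X = 0 (X = Add(-5, 5) = 0)
H = 2 (H = Add(Add(-5, 4), 3) = Add(-1, 3) = 2)
Function('K')(q, T) = 2
Add(Mul(9, -35), Function('K')(Mul(Add(4, 1), X), 7)) = Add(Mul(9, -35), 2) = Add(-315, 2) = -313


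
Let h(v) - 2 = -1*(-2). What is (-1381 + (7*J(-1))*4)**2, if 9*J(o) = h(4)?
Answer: 151708489/81 ≈ 1.8729e+6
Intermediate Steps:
h(v) = 4 (h(v) = 2 - 1*(-2) = 2 + 2 = 4)
J(o) = 4/9 (J(o) = (1/9)*4 = 4/9)
(-1381 + (7*J(-1))*4)**2 = (-1381 + (7*(4/9))*4)**2 = (-1381 + (28/9)*4)**2 = (-1381 + 112/9)**2 = (-12317/9)**2 = 151708489/81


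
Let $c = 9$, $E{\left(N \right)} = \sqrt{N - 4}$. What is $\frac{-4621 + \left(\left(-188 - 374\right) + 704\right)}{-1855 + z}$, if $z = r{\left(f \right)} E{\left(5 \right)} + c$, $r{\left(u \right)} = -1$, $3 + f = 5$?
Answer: $\frac{4479}{1847} \approx 2.425$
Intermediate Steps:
$f = 2$ ($f = -3 + 5 = 2$)
$E{\left(N \right)} = \sqrt{-4 + N}$
$z = 8$ ($z = - \sqrt{-4 + 5} + 9 = - \sqrt{1} + 9 = \left(-1\right) 1 + 9 = -1 + 9 = 8$)
$\frac{-4621 + \left(\left(-188 - 374\right) + 704\right)}{-1855 + z} = \frac{-4621 + \left(\left(-188 - 374\right) + 704\right)}{-1855 + 8} = \frac{-4621 + \left(-562 + 704\right)}{-1847} = \left(-4621 + 142\right) \left(- \frac{1}{1847}\right) = \left(-4479\right) \left(- \frac{1}{1847}\right) = \frac{4479}{1847}$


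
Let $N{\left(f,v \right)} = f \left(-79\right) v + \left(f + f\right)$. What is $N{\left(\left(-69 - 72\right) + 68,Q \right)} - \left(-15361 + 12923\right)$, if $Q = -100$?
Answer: $-574408$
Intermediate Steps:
$N{\left(f,v \right)} = 2 f - 79 f v$ ($N{\left(f,v \right)} = - 79 f v + 2 f = 2 f - 79 f v$)
$N{\left(\left(-69 - 72\right) + 68,Q \right)} - \left(-15361 + 12923\right) = \left(\left(-69 - 72\right) + 68\right) \left(2 - -7900\right) - \left(-15361 + 12923\right) = \left(-141 + 68\right) \left(2 + 7900\right) - -2438 = \left(-73\right) 7902 + 2438 = -576846 + 2438 = -574408$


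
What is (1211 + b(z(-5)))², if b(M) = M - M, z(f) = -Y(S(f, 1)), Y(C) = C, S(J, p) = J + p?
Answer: 1466521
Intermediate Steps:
z(f) = -1 - f (z(f) = -(f + 1) = -(1 + f) = -1 - f)
b(M) = 0
(1211 + b(z(-5)))² = (1211 + 0)² = 1211² = 1466521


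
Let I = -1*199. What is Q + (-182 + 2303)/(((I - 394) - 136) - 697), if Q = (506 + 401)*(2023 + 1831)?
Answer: 4984692107/1426 ≈ 3.4956e+6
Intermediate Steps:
I = -199
Q = 3495578 (Q = 907*3854 = 3495578)
Q + (-182 + 2303)/(((I - 394) - 136) - 697) = 3495578 + (-182 + 2303)/(((-199 - 394) - 136) - 697) = 3495578 + 2121/((-593 - 136) - 697) = 3495578 + 2121/(-729 - 697) = 3495578 + 2121/(-1426) = 3495578 + 2121*(-1/1426) = 3495578 - 2121/1426 = 4984692107/1426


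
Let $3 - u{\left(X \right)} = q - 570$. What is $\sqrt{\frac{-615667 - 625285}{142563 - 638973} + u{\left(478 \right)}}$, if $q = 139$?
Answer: $\frac{\sqrt{26890888604430}}{248205} \approx 20.893$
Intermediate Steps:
$u{\left(X \right)} = 434$ ($u{\left(X \right)} = 3 - \left(139 - 570\right) = 3 - -431 = 3 + 431 = 434$)
$\sqrt{\frac{-615667 - 625285}{142563 - 638973} + u{\left(478 \right)}} = \sqrt{\frac{-615667 - 625285}{142563 - 638973} + 434} = \sqrt{- \frac{1240952}{-496410} + 434} = \sqrt{\left(-1240952\right) \left(- \frac{1}{496410}\right) + 434} = \sqrt{\frac{620476}{248205} + 434} = \sqrt{\frac{108341446}{248205}} = \frac{\sqrt{26890888604430}}{248205}$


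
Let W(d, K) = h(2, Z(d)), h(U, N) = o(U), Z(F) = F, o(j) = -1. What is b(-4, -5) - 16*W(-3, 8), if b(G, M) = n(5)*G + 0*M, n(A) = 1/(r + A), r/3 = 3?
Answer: 110/7 ≈ 15.714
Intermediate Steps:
r = 9 (r = 3*3 = 9)
n(A) = 1/(9 + A)
h(U, N) = -1
W(d, K) = -1
b(G, M) = G/14 (b(G, M) = G/(9 + 5) + 0*M = G/14 + 0 = G/14)
b(-4, -5) - 16*W(-3, 8) = (1/14)*(-4) - 16*(-1) = -2/7 + 16 = 110/7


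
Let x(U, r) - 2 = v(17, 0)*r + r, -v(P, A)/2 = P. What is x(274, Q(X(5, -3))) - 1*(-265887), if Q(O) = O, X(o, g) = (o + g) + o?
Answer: 265658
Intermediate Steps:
X(o, g) = g + 2*o (X(o, g) = (g + o) + o = g + 2*o)
v(P, A) = -2*P
x(U, r) = 2 - 33*r (x(U, r) = 2 + ((-2*17)*r + r) = 2 + (-34*r + r) = 2 - 33*r)
x(274, Q(X(5, -3))) - 1*(-265887) = (2 - 33*(-3 + 2*5)) - 1*(-265887) = (2 - 33*(-3 + 10)) + 265887 = (2 - 33*7) + 265887 = (2 - 231) + 265887 = -229 + 265887 = 265658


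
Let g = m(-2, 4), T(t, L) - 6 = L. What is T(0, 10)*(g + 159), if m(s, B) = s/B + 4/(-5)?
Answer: 12616/5 ≈ 2523.2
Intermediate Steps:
m(s, B) = -4/5 + s/B (m(s, B) = s/B + 4*(-1/5) = s/B - 4/5 = -4/5 + s/B)
T(t, L) = 6 + L
g = -13/10 (g = -4/5 - 2/4 = -4/5 - 2*1/4 = -4/5 - 1/2 = -13/10 ≈ -1.3000)
T(0, 10)*(g + 159) = (6 + 10)*(-13/10 + 159) = 16*(1577/10) = 12616/5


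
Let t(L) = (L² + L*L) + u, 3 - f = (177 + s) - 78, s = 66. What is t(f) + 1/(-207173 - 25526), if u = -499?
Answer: 12097788310/232699 ≈ 51989.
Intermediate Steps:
f = -162 (f = 3 - ((177 + 66) - 78) = 3 - (243 - 78) = 3 - 1*165 = 3 - 165 = -162)
t(L) = -499 + 2*L² (t(L) = (L² + L*L) - 499 = (L² + L²) - 499 = 2*L² - 499 = -499 + 2*L²)
t(f) + 1/(-207173 - 25526) = (-499 + 2*(-162)²) + 1/(-207173 - 25526) = (-499 + 2*26244) + 1/(-232699) = (-499 + 52488) - 1/232699 = 51989 - 1/232699 = 12097788310/232699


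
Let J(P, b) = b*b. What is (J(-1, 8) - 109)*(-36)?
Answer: 1620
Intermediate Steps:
J(P, b) = b²
(J(-1, 8) - 109)*(-36) = (8² - 109)*(-36) = (64 - 109)*(-36) = -45*(-36) = 1620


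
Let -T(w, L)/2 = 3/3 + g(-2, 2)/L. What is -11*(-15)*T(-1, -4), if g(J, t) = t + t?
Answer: 0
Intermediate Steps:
g(J, t) = 2*t
T(w, L) = -2 - 8/L (T(w, L) = -2*(3/3 + (2*2)/L) = -2*(3*(1/3) + 4/L) = -2*(1 + 4/L) = -2 - 8/L)
-11*(-15)*T(-1, -4) = -11*(-15)*(-2 - 8/(-4)) = -(-165)*(-2 - 8*(-1/4)) = -(-165)*(-2 + 2) = -(-165)*0 = -1*0 = 0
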